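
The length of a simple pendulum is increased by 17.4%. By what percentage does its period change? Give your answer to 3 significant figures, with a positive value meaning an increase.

8.35%

T ∝ √L, so T'/T = √(1.174) = 1.084.
Percentage change in T = (1.084 − 1) × 100% = 8.35%.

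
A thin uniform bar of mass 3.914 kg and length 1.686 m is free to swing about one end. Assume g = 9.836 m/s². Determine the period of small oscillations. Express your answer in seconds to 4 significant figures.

2.124 s

For a physical pendulum T = 2π√(I/(mgd)), with d = 0.84300 m from pivot to centre of mass.
I_cm = mL²/12 = 3.914 × 1.686²/12 = 0.92716 kg·m²; I = I_cm + md² = 0.92716 + 3.914 × 0.84300² = 3.7086 kg·m².
T = 2π√(3.7086/(3.914 × 9.836 × 0.84300)) = 2.124 s.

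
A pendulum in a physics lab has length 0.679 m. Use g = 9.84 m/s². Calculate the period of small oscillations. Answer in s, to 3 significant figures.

T = 2π√(L/g) = 2π√(0.679/9.84) = 2π × 0.2627 = 1.65 s.

1.65 s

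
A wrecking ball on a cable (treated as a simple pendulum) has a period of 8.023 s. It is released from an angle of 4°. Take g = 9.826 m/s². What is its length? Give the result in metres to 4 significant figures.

16.02 m

From T = 2π√(L/g), L = gT²/(4π²) = 9.826 × 8.0230²/(4π²) = 16.02 m.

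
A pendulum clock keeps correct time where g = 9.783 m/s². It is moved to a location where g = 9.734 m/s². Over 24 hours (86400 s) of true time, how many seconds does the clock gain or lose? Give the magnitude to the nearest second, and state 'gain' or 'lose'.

lose 217 s

The clock's period scales as T ∝ 1/√g, so T'/T = √(9.783/9.734) = 1.00251.
In 86400 s of true time the clock registers 86400/1.00251 = 86183.4 s, so it loses 217 s.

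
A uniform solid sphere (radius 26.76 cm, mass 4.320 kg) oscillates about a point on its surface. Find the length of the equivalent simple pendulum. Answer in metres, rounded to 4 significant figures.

The equivalent simple-pendulum length is L_eq = I/(md), where I is about the pivot and d = 0.26760 m.
I_cm = (2/5)mR² = 0.12374 kg·m², so I = I_cm + md² = 0.12374 + 0.30935 = 0.43310 kg·m².
L_eq = 0.43310/(4.320 × 0.26760) = 0.3746 m.

0.3746 m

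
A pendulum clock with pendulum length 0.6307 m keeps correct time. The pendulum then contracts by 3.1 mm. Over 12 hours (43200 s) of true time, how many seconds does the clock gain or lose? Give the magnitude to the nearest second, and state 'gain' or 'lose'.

T ∝ √L, so T'/T = √(0.62760/0.6307) = 0.997539.
In 43200 s of true time the clock registers 43200/0.997539 = 43306.6 s, so it gains 107 s.

gain 107 s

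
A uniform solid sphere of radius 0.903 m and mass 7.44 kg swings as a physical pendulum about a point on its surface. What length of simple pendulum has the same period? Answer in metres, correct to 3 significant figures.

The equivalent simple-pendulum length is L_eq = I/(md), where I is about the pivot and d = 0.9030 m.
I_cm = (2/5)mR² = 2.427 kg·m², so I = I_cm + md² = 2.427 + 6.067 = 8.493 kg·m².
L_eq = 8.493/(7.44 × 0.9030) = 1.26 m.

1.26 m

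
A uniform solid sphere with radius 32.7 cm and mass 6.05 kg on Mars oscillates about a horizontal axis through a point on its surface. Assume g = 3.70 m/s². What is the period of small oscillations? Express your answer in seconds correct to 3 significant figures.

2.21 s

I_cm = (2/5)mr² = 0.2588 kg·m². The pivot is at distance d = 0.327 m from the centre of mass.
By the parallel-axis theorem, I = I_cm + md² = 0.2588 + 0.6469 = 0.9057 kg·m².
T = 2π√(I/(mgd)) = 2π√(0.9057/(6.05 × 3.70 × 0.327)) = 2.21 s.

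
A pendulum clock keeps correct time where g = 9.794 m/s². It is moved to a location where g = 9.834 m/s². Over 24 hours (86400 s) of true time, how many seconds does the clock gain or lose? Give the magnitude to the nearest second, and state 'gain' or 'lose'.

gain 176 s

The clock's period scales as T ∝ 1/√g, so T'/T = √(9.794/9.834) = 0.997964.
In 86400 s of true time the clock registers 86400/0.997964 = 86576.3 s, so it gains 176 s.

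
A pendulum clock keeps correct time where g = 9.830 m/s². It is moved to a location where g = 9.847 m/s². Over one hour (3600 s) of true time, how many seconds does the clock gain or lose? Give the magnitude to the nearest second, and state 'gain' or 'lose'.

The clock's period scales as T ∝ 1/√g, so T'/T = √(9.830/9.847) = 0.999136.
In 3600 s of true time the clock registers 3600/0.999136 = 3603.1 s, so it gains 3 s.

gain 3 s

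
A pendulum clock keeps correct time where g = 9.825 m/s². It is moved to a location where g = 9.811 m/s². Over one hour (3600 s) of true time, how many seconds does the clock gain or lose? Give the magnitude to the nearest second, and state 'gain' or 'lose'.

The clock's period scales as T ∝ 1/√g, so T'/T = √(9.825/9.811) = 1.00071.
In 3600 s of true time the clock registers 3600/1.00071 = 3597.4 s, so it loses 3 s.

lose 3 s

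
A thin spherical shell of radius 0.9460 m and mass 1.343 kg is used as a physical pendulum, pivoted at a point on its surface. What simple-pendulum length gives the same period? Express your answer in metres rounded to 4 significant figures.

1.577 m

The equivalent simple-pendulum length is L_eq = I/(md), where I is about the pivot and d = 0.94600 m.
I_cm = (2/3)mR² = 0.80125 kg·m², so I = I_cm + md² = 0.80125 + 1.2019 = 2.0031 kg·m².
L_eq = 2.0031/(1.343 × 0.94600) = 1.577 m.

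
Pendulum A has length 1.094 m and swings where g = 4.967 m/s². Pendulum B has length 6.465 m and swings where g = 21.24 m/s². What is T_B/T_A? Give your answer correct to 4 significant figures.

1.176

T = 2π√(L/g), so T_B/T_A = √((L_B/g_B)/(L_A/g_A)) = √((6.465/21.24)/(1.094/4.967)) = 1.176.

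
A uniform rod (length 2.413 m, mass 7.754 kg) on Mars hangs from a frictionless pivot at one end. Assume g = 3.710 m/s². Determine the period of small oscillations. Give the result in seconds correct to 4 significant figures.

4.137 s

For a physical pendulum T = 2π√(I/(mgd)), with d = 1.2065 m from pivot to centre of mass.
I_cm = mL²/12 = 7.754 × 2.413²/12 = 3.7624 kg·m²; I = I_cm + md² = 3.7624 + 7.754 × 1.2065² = 15.049 kg·m².
T = 2π√(15.049/(7.754 × 3.710 × 1.2065)) = 4.137 s.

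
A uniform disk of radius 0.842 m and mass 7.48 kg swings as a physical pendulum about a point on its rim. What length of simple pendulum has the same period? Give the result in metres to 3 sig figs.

The equivalent simple-pendulum length is L_eq = I/(md), where I is about the pivot and d = 0.8420 m.
I_cm = ½mR² = 2.652 kg·m², so I = I_cm + md² = 2.652 + 5.303 = 7.955 kg·m².
L_eq = 7.955/(7.48 × 0.8420) = 1.26 m.

1.26 m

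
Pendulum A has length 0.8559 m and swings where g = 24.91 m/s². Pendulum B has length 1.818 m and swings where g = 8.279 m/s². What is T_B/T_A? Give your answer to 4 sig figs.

T = 2π√(L/g), so T_B/T_A = √((L_B/g_B)/(L_A/g_A)) = √((1.818/8.279)/(0.8559/24.91)) = 2.528.

2.528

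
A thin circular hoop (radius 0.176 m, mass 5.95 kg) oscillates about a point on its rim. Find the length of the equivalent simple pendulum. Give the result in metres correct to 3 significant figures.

0.352 m

The equivalent simple-pendulum length is L_eq = I/(md), where I is about the pivot and d = 0.1760 m.
I_cm = mR² = 0.1843 kg·m², so I = I_cm + md² = 0.1843 + 0.1843 = 0.3686 kg·m².
L_eq = 0.3686/(5.95 × 0.1760) = 0.352 m.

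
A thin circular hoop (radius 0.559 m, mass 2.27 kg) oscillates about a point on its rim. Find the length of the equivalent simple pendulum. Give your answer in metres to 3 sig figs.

The equivalent simple-pendulum length is L_eq = I/(md), where I is about the pivot and d = 0.5590 m.
I_cm = mR² = 0.7093 kg·m², so I = I_cm + md² = 0.7093 + 0.7093 = 1.419 kg·m².
L_eq = 1.419/(2.27 × 0.5590) = 1.12 m.

1.12 m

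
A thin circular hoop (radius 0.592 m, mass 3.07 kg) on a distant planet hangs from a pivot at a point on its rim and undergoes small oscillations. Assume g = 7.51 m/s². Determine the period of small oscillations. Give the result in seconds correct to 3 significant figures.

2.49 s

I_cm = mr² = 1.076 kg·m². The pivot is at distance d = 0.592 m from the centre of mass.
By the parallel-axis theorem, I = I_cm + md² = 1.076 + 1.076 = 2.152 kg·m².
T = 2π√(I/(mgd)) = 2π√(2.152/(3.07 × 7.51 × 0.592)) = 2.49 s.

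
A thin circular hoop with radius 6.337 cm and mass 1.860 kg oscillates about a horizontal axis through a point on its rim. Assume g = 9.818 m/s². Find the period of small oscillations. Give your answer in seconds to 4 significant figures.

I_cm = mr² = 0.0074693 kg·m². The pivot is at distance d = 0.06337 m from the centre of mass.
By the parallel-axis theorem, I = I_cm + md² = 0.0074693 + 0.0074693 = 0.014939 kg·m².
T = 2π√(I/(mgd)) = 2π√(0.014939/(1.860 × 9.818 × 0.06337)) = 0.7139 s.

0.7139 s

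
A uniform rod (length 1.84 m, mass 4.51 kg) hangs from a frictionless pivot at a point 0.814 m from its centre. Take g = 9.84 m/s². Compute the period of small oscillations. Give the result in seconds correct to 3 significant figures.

For a physical pendulum T = 2π√(I/(mgd)), with d = 0.8140 m from pivot to centre of mass.
I_cm = mL²/12 = 4.51 × 1.84²/12 = 1.272 kg·m²; I = I_cm + md² = 1.272 + 4.51 × 0.8140² = 4.261 kg·m².
T = 2π√(4.261/(4.51 × 9.84 × 0.8140)) = 2.16 s.

2.16 s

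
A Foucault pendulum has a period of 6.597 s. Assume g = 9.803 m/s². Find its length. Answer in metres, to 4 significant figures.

From T = 2π√(L/g), L = gT²/(4π²) = 9.803 × 6.5970²/(4π²) = 10.81 m.

10.81 m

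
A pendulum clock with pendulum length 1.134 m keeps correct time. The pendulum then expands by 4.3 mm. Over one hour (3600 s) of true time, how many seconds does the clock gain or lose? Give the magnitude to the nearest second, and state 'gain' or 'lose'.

lose 7 s

T ∝ √L, so T'/T = √(1.13830/1.134) = 1.00189.
In 3600 s of true time the clock registers 3600/1.00189 = 3593.2 s, so it loses 7 s.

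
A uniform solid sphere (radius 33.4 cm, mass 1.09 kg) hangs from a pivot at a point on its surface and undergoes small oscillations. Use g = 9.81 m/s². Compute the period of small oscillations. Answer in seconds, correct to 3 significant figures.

1.37 s

I_cm = (2/5)mr² = 0.04864 kg·m². The pivot is at distance d = 0.334 m from the centre of mass.
By the parallel-axis theorem, I = I_cm + md² = 0.04864 + 0.1216 = 0.1702 kg·m².
T = 2π√(I/(mgd)) = 2π√(0.1702/(1.09 × 9.81 × 0.334)) = 1.37 s.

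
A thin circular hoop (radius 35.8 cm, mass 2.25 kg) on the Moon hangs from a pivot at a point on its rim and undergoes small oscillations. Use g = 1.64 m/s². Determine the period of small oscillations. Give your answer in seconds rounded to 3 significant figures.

4.15 s

I_cm = mr² = 0.2884 kg·m². The pivot is at distance d = 0.358 m from the centre of mass.
By the parallel-axis theorem, I = I_cm + md² = 0.2884 + 0.2884 = 0.5767 kg·m².
T = 2π√(I/(mgd)) = 2π√(0.5767/(2.25 × 1.64 × 0.358)) = 4.15 s.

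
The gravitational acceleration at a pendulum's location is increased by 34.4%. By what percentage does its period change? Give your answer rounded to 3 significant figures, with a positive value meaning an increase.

-13.7%

T ∝ 1/√g, so T'/T = 1/√(1.344) = 0.8626.
Percentage change in T = (0.8626 − 1) × 100% = -13.7%.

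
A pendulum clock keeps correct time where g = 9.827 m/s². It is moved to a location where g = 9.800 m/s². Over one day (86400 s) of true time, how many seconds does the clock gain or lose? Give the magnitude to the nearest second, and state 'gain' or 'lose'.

The clock's period scales as T ∝ 1/√g, so T'/T = √(9.827/9.800) = 1.00138.
In 86400 s of true time the clock registers 86400/1.00138 = 86281.2 s, so it loses 119 s.

lose 119 s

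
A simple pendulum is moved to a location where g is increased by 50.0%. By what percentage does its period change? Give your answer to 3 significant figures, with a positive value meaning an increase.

-18.4%

T ∝ 1/√g, so T'/T = 1/√(1.500) = 0.8165.
Percentage change in T = (0.8165 − 1) × 100% = -18.4%.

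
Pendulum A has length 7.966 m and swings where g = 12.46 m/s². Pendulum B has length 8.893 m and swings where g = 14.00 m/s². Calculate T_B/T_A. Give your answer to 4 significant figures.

T = 2π√(L/g), so T_B/T_A = √((L_B/g_B)/(L_A/g_A)) = √((8.893/14.00)/(7.966/12.46)) = 0.9968.

0.9968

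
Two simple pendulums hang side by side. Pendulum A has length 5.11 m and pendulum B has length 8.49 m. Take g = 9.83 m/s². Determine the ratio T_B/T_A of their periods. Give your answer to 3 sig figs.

1.29

T ∝ √L, so T_B/T_A = √(L_B/L_A) = √(8.49/5.11) = 1.29.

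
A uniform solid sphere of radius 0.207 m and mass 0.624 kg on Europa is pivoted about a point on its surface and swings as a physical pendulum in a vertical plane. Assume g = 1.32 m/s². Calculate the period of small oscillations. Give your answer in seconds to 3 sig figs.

2.94 s

I_cm = (2/5)mr² = 0.01070 kg·m². The pivot is at distance d = 0.207 m from the centre of mass.
By the parallel-axis theorem, I = I_cm + md² = 0.01070 + 0.02674 = 0.03743 kg·m².
T = 2π√(I/(mgd)) = 2π√(0.03743/(0.624 × 1.32 × 0.207)) = 2.94 s.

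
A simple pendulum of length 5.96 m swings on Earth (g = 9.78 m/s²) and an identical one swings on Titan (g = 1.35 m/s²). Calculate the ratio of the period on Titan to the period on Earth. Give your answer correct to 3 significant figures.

2.69

T ∝ 1/√g, so T₂/T₁ = √(g₁/g₂) = √(9.78/1.35) = 2.69.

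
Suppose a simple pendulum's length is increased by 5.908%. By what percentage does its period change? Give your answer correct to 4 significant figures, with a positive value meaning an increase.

T ∝ √L, so T'/T = √(1.0591) = 1.0291.
Percentage change in T = (1.0291 − 1) × 100% = 2.912%.

2.912%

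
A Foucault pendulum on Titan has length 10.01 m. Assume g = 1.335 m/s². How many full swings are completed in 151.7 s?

8

T = 2π√(L/g) = 2π√(10.01/1.335) = 17.205 s.
Number of complete oscillations = ⌊151.7/17.205⌋ = ⌊8.8172⌋ = 8.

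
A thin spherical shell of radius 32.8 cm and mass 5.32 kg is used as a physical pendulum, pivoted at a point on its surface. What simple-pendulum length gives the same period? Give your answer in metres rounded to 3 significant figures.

0.547 m

The equivalent simple-pendulum length is L_eq = I/(md), where I is about the pivot and d = 0.3280 m.
I_cm = (2/3)mR² = 0.3816 kg·m², so I = I_cm + md² = 0.3816 + 0.5723 = 0.9539 kg·m².
L_eq = 0.9539/(5.32 × 0.3280) = 0.547 m.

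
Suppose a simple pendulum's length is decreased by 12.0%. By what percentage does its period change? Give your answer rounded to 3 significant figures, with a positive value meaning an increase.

T ∝ √L, so T'/T = √(0.8800) = 0.9381.
Percentage change in T = (0.9381 − 1) × 100% = -6.19%.

-6.19%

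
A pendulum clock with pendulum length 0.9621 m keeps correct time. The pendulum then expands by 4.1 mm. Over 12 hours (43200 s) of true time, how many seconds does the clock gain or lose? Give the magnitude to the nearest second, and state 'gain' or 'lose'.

lose 92 s

T ∝ √L, so T'/T = √(0.96620/0.9621) = 1.00213.
In 43200 s of true time the clock registers 43200/1.00213 = 43108.2 s, so it loses 92 s.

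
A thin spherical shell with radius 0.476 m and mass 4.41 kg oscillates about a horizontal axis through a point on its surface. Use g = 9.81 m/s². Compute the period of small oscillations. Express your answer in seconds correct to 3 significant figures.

I_cm = (2/3)mr² = 0.6661 kg·m². The pivot is at distance d = 0.476 m from the centre of mass.
By the parallel-axis theorem, I = I_cm + md² = 0.6661 + 0.9992 = 1.665 kg·m².
T = 2π√(I/(mgd)) = 2π√(1.665/(4.41 × 9.81 × 0.476)) = 1.79 s.

1.79 s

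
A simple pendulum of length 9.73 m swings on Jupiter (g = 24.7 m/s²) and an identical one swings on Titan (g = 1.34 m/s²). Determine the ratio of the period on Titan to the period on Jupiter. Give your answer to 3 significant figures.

4.29

T ∝ 1/√g, so T₂/T₁ = √(g₁/g₂) = √(24.7/1.34) = 4.29.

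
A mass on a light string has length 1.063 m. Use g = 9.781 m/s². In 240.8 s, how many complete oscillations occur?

116

T = 2π√(L/g) = 2π√(1.063/9.781) = 2.0714 s.
Number of complete oscillations = ⌊240.8/2.0714⌋ = ⌊116.25⌋ = 116.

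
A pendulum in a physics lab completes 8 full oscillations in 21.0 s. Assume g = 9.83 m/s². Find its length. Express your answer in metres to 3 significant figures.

T = 21.0/8 = 2.625 s.
From T = 2π√(L/g), L = gT²/(4π²) = 9.83 × 2.625²/(4π²) = 1.72 m.

1.72 m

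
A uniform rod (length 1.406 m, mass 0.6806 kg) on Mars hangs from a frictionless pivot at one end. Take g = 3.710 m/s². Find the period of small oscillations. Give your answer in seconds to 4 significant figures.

3.158 s

For a physical pendulum T = 2π√(I/(mgd)), with d = 0.70300 m from pivot to centre of mass.
I_cm = mL²/12 = 0.6806 × 1.406²/12 = 0.11212 kg·m²; I = I_cm + md² = 0.11212 + 0.6806 × 0.70300² = 0.44848 kg·m².
T = 2π√(0.44848/(0.6806 × 3.710 × 0.70300)) = 3.158 s.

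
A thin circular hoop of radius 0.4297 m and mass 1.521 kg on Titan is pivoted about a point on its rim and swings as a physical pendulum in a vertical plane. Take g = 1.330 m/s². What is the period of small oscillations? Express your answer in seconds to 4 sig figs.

5.051 s

I_cm = mr² = 0.28084 kg·m². The pivot is at distance d = 0.4297 m from the centre of mass.
By the parallel-axis theorem, I = I_cm + md² = 0.28084 + 0.28084 = 0.56168 kg·m².
T = 2π√(I/(mgd)) = 2π√(0.56168/(1.521 × 1.330 × 0.4297)) = 5.051 s.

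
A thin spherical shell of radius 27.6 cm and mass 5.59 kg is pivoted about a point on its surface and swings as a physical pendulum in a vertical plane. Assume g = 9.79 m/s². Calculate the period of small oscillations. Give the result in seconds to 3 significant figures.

1.36 s

I_cm = (2/3)mr² = 0.2839 kg·m². The pivot is at distance d = 0.276 m from the centre of mass.
By the parallel-axis theorem, I = I_cm + md² = 0.2839 + 0.4258 = 0.7097 kg·m².
T = 2π√(I/(mgd)) = 2π√(0.7097/(5.59 × 9.79 × 0.276)) = 1.36 s.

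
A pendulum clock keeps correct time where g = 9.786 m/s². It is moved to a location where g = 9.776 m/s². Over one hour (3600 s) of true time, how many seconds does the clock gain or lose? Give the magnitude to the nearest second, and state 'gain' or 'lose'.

lose 2 s

The clock's period scales as T ∝ 1/√g, so T'/T = √(9.786/9.776) = 1.00051.
In 3600 s of true time the clock registers 3600/1.00051 = 3598.2 s, so it loses 2 s.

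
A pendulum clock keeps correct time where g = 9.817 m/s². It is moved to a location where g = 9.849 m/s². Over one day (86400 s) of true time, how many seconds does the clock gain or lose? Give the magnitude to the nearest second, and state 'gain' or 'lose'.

gain 141 s

The clock's period scales as T ∝ 1/√g, so T'/T = √(9.817/9.849) = 0.998374.
In 86400 s of true time the clock registers 86400/0.998374 = 86540.7 s, so it gains 141 s.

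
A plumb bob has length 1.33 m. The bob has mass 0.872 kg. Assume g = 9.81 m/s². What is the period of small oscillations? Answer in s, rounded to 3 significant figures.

2.31 s

T = 2π√(L/g) = 2π√(1.33/9.81) = 2π × 0.3682 = 2.31 s.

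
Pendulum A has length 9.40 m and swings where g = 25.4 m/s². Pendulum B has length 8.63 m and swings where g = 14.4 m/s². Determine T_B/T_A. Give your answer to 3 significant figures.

T = 2π√(L/g), so T_B/T_A = √((L_B/g_B)/(L_A/g_A)) = √((8.63/14.4)/(9.40/25.4)) = 1.27.

1.27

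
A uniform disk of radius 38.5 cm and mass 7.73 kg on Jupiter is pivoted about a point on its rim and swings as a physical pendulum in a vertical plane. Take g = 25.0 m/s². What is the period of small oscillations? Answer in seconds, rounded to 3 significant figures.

I_cm = ½mr² = 0.5729 kg·m². The pivot is at distance d = 0.385 m from the centre of mass.
By the parallel-axis theorem, I = I_cm + md² = 0.5729 + 1.146 = 1.719 kg·m².
T = 2π√(I/(mgd)) = 2π√(1.719/(7.73 × 25.0 × 0.385)) = 0.955 s.

0.955 s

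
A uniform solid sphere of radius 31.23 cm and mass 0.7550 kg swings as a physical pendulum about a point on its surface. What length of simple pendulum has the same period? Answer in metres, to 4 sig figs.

The equivalent simple-pendulum length is L_eq = I/(md), where I is about the pivot and d = 0.31230 m.
I_cm = (2/5)mR² = 0.029454 kg·m², so I = I_cm + md² = 0.029454 + 0.073636 = 0.10309 kg·m².
L_eq = 0.10309/(0.7550 × 0.31230) = 0.4372 m.

0.4372 m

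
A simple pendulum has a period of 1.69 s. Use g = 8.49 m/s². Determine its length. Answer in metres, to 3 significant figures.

0.614 m

From T = 2π√(L/g), L = gT²/(4π²) = 8.49 × 1.690²/(4π²) = 0.614 m.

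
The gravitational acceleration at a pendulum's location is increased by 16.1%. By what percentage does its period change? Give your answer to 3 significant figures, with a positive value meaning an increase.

-7.19%

T ∝ 1/√g, so T'/T = 1/√(1.161) = 0.9281.
Percentage change in T = (0.9281 − 1) × 100% = -7.19%.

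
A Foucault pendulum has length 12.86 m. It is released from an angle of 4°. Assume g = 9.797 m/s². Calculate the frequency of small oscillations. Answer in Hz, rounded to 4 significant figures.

T = 2π√(L/g) = 2π√(12.86/9.797) = 7.1987 s, so f = 1/T = 0.1389 Hz.

0.1389 Hz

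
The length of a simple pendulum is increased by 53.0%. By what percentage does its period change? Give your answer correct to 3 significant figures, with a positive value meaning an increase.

23.7%

T ∝ √L, so T'/T = √(1.530) = 1.237.
Percentage change in T = (1.237 − 1) × 100% = 23.7%.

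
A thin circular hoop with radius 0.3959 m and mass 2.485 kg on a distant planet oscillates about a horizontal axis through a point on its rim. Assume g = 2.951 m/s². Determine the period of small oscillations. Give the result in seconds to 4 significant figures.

I_cm = mr² = 0.38949 kg·m². The pivot is at distance d = 0.3959 m from the centre of mass.
By the parallel-axis theorem, I = I_cm + md² = 0.38949 + 0.38949 = 0.77898 kg·m².
T = 2π√(I/(mgd)) = 2π√(0.77898/(2.485 × 2.951 × 0.3959)) = 3.255 s.

3.255 s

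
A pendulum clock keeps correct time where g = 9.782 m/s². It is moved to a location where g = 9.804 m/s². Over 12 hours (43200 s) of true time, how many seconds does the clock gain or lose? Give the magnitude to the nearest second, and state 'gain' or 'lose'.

The clock's period scales as T ∝ 1/√g, so T'/T = √(9.782/9.804) = 0.998877.
In 43200 s of true time the clock registers 43200/0.998877 = 43248.6 s, so it gains 49 s.

gain 49 s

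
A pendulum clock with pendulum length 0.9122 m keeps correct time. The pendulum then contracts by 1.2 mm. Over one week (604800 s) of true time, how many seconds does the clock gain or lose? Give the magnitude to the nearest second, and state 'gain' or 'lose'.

T ∝ √L, so T'/T = √(0.91100/0.9122) = 0.999342.
In 604800 s of true time the clock registers 604800/0.999342 = 605198.2 s, so it gains 398 s.

gain 398 s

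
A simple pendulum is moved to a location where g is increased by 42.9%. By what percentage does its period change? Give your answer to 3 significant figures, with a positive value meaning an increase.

T ∝ 1/√g, so T'/T = 1/√(1.429) = 0.8365.
Percentage change in T = (0.8365 − 1) × 100% = -16.3%.

-16.3%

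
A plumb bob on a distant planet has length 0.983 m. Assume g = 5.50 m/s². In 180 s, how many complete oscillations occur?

67

T = 2π√(L/g) = 2π√(0.983/5.50) = 2.656 s.
Number of complete oscillations = ⌊180/2.656⌋ = ⌊67.76⌋ = 67.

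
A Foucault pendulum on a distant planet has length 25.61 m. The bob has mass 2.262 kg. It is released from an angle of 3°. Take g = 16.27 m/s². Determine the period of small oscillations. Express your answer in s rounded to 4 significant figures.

T = 2π√(L/g) = 2π√(25.61/16.27) = 2π × 1.2546 = 7.883 s.

7.883 s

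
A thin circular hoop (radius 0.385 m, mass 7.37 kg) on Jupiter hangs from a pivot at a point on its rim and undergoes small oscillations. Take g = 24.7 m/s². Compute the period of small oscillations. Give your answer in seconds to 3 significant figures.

1.11 s

I_cm = mr² = 1.092 kg·m². The pivot is at distance d = 0.385 m from the centre of mass.
By the parallel-axis theorem, I = I_cm + md² = 1.092 + 1.092 = 2.185 kg·m².
T = 2π√(I/(mgd)) = 2π√(2.185/(7.37 × 24.7 × 0.385)) = 1.11 s.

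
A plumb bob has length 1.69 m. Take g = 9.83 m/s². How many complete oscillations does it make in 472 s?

T = 2π√(L/g) = 2π√(1.69/9.83) = 2.605 s.
Number of complete oscillations = ⌊472/2.605⌋ = ⌊181.2⌋ = 181.

181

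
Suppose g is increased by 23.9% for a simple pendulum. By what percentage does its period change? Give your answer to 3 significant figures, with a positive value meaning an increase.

-10.2%

T ∝ 1/√g, so T'/T = 1/√(1.239) = 0.8984.
Percentage change in T = (0.8984 − 1) × 100% = -10.2%.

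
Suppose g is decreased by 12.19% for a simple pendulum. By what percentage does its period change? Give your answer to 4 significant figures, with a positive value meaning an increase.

T ∝ 1/√g, so T'/T = 1/√(0.87810) = 1.0672.
Percentage change in T = (1.0672 − 1) × 100% = 6.716%.

6.716%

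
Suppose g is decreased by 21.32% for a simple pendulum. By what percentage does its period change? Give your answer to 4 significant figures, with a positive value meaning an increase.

T ∝ 1/√g, so T'/T = 1/√(0.78680) = 1.1274.
Percentage change in T = (1.1274 − 1) × 100% = 12.74%.

12.74%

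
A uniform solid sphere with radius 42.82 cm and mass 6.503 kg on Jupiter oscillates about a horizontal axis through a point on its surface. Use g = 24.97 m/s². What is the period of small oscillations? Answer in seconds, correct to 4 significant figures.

0.9735 s

I_cm = (2/5)mr² = 0.47694 kg·m². The pivot is at distance d = 0.4282 m from the centre of mass.
By the parallel-axis theorem, I = I_cm + md² = 0.47694 + 1.1924 = 1.6693 kg·m².
T = 2π√(I/(mgd)) = 2π√(1.6693/(6.503 × 24.97 × 0.4282)) = 0.9735 s.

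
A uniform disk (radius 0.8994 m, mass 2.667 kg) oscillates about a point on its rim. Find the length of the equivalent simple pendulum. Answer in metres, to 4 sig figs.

The equivalent simple-pendulum length is L_eq = I/(md), where I is about the pivot and d = 0.89940 m.
I_cm = ½mR² = 1.0787 kg·m², so I = I_cm + md² = 1.0787 + 2.1574 = 3.2361 kg·m².
L_eq = 3.2361/(2.667 × 0.89940) = 1.349 m.

1.349 m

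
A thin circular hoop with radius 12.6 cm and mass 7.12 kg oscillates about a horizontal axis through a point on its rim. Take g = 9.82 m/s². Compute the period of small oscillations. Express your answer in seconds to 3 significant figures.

I_cm = mr² = 0.1130 kg·m². The pivot is at distance d = 0.126 m from the centre of mass.
By the parallel-axis theorem, I = I_cm + md² = 0.1130 + 0.1130 = 0.2261 kg·m².
T = 2π√(I/(mgd)) = 2π√(0.2261/(7.12 × 9.82 × 0.126)) = 1.01 s.

1.01 s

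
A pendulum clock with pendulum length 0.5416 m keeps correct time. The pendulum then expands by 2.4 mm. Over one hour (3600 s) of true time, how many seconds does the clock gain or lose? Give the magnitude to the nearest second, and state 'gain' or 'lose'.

lose 8 s

T ∝ √L, so T'/T = √(0.54400/0.5416) = 1.00221.
In 3600 s of true time the clock registers 3600/1.00221 = 3592.1 s, so it loses 8 s.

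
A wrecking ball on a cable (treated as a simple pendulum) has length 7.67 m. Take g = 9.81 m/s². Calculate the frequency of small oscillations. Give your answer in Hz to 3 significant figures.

T = 2π√(L/g) = 2π√(7.67/9.81) = 5.556 s, so f = 1/T = 0.180 Hz.

0.180 Hz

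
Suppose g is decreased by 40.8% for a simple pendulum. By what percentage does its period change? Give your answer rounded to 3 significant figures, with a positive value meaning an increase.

30.0%

T ∝ 1/√g, so T'/T = 1/√(0.5920) = 1.300.
Percentage change in T = (1.300 − 1) × 100% = 30.0%.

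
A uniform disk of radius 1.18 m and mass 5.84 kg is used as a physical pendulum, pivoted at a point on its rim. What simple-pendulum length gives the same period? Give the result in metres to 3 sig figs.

The equivalent simple-pendulum length is L_eq = I/(md), where I is about the pivot and d = 1.180 m.
I_cm = ½mR² = 4.066 kg·m², so I = I_cm + md² = 4.066 + 8.132 = 12.20 kg·m².
L_eq = 12.20/(5.84 × 1.180) = 1.77 m.

1.77 m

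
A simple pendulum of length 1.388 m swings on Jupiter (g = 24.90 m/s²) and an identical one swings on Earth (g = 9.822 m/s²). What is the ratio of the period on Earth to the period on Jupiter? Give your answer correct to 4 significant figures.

1.592

T ∝ 1/√g, so T₂/T₁ = √(g₁/g₂) = √(24.90/9.822) = 1.592.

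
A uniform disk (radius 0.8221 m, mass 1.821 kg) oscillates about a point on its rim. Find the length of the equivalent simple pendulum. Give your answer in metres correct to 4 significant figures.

1.233 m

The equivalent simple-pendulum length is L_eq = I/(md), where I is about the pivot and d = 0.82210 m.
I_cm = ½mR² = 0.61536 kg·m², so I = I_cm + md² = 0.61536 + 1.2307 = 1.8461 kg·m².
L_eq = 1.8461/(1.821 × 0.82210) = 1.233 m.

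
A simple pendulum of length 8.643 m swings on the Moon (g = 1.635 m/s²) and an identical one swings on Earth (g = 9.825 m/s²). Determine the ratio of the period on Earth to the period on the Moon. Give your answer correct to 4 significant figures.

0.4079

T ∝ 1/√g, so T₂/T₁ = √(g₁/g₂) = √(1.635/9.825) = 0.4079.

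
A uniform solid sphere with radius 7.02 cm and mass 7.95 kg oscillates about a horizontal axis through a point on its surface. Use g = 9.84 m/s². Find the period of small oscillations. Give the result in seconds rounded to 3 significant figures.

0.628 s

I_cm = (2/5)mr² = 0.01567 kg·m². The pivot is at distance d = 0.0702 m from the centre of mass.
By the parallel-axis theorem, I = I_cm + md² = 0.01567 + 0.03918 = 0.05485 kg·m².
T = 2π√(I/(mgd)) = 2π√(0.05485/(7.95 × 9.84 × 0.0702)) = 0.628 s.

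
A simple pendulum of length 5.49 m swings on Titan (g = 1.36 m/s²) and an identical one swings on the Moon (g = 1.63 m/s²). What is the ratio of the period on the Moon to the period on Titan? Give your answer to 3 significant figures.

0.913

T ∝ 1/√g, so T₂/T₁ = √(g₁/g₂) = √(1.36/1.63) = 0.913.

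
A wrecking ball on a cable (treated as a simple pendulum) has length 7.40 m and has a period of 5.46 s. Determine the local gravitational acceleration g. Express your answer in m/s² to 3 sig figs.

From T = 2π√(L/g), g = 4π²L/T² = 4π² × 7.40/5.460² = 9.80 m/s².

9.80 m/s²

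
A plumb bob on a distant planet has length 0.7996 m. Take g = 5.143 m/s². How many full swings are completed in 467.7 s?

188

T = 2π√(L/g) = 2π√(0.7996/5.143) = 2.4775 s.
Number of complete oscillations = ⌊467.7/2.4775⌋ = ⌊188.78⌋ = 188.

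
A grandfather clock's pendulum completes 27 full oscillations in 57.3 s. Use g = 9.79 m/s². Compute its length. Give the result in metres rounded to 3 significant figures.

1.12 m

T = 57.3/27 = 2.122 s.
From T = 2π√(L/g), L = gT²/(4π²) = 9.79 × 2.122²/(4π²) = 1.12 m.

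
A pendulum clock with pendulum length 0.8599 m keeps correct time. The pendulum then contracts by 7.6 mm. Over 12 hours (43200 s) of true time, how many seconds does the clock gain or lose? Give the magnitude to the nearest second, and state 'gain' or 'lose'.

gain 192 s

T ∝ √L, so T'/T = √(0.85230/0.8599) = 0.995571.
In 43200 s of true time the clock registers 43200/0.995571 = 43392.2 s, so it gains 192 s.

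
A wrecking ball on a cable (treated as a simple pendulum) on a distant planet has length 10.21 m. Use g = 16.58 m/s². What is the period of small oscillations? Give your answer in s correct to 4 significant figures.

T = 2π√(L/g) = 2π√(10.21/16.58) = 2π × 0.78473 = 4.931 s.

4.931 s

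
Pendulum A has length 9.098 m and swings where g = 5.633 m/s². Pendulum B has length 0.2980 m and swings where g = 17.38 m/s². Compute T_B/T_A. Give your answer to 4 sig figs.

T = 2π√(L/g), so T_B/T_A = √((L_B/g_B)/(L_A/g_A)) = √((0.2980/17.38)/(9.098/5.633)) = 0.1030.

0.1030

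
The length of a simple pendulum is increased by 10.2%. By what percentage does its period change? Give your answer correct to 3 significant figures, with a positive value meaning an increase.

T ∝ √L, so T'/T = √(1.102) = 1.050.
Percentage change in T = (1.050 − 1) × 100% = 4.98%.

4.98%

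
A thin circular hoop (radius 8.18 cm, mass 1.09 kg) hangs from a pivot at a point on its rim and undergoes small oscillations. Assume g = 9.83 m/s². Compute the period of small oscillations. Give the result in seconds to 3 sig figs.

0.811 s

I_cm = mr² = 0.007293 kg·m². The pivot is at distance d = 0.0818 m from the centre of mass.
By the parallel-axis theorem, I = I_cm + md² = 0.007293 + 0.007293 = 0.01459 kg·m².
T = 2π√(I/(mgd)) = 2π√(0.01459/(1.09 × 9.83 × 0.0818)) = 0.811 s.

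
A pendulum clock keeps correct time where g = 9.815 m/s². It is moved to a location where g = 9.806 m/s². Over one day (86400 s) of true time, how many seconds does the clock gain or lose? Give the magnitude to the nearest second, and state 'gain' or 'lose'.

The clock's period scales as T ∝ 1/√g, so T'/T = √(9.815/9.806) = 1.00046.
In 86400 s of true time the clock registers 86400/1.00046 = 86360.4 s, so it loses 40 s.

lose 40 s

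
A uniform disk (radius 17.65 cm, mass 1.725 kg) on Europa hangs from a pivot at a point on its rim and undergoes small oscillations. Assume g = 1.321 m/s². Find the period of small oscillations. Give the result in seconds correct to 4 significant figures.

I_cm = ½mr² = 0.026869 kg·m². The pivot is at distance d = 0.1765 m from the centre of mass.
By the parallel-axis theorem, I = I_cm + md² = 0.026869 + 0.053738 = 0.080606 kg·m².
T = 2π√(I/(mgd)) = 2π√(0.080606/(1.725 × 1.321 × 0.1765)) = 2.813 s.

2.813 s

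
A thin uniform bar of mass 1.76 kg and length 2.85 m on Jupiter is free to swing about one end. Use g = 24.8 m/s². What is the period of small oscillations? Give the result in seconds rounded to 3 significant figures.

1.74 s

For a physical pendulum T = 2π√(I/(mgd)), with d = 1.425 m from pivot to centre of mass.
I_cm = mL²/12 = 1.76 × 2.85²/12 = 1.191 kg·m²; I = I_cm + md² = 1.191 + 1.76 × 1.425² = 4.765 kg·m².
T = 2π√(4.765/(1.76 × 24.8 × 1.425)) = 1.74 s.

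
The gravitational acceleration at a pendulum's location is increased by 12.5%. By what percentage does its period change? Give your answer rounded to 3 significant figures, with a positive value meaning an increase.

-5.72%

T ∝ 1/√g, so T'/T = 1/√(1.125) = 0.9428.
Percentage change in T = (0.9428 − 1) × 100% = -5.72%.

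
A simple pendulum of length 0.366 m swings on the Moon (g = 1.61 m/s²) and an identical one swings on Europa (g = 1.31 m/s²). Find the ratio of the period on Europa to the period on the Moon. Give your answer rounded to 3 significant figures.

1.11

T ∝ 1/√g, so T₂/T₁ = √(g₁/g₂) = √(1.61/1.31) = 1.11.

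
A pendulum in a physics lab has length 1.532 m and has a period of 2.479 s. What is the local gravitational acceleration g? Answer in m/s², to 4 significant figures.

From T = 2π√(L/g), g = 4π²L/T² = 4π² × 1.532/2.4790² = 9.842 m/s².

9.842 m/s²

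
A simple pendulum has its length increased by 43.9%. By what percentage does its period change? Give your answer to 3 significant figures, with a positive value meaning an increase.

T ∝ √L, so T'/T = √(1.439) = 1.200.
Percentage change in T = (1.200 − 1) × 100% = 20.0%.

20.0%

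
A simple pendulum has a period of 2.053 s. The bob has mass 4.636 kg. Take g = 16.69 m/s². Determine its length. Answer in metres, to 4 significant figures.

From T = 2π√(L/g), L = gT²/(4π²) = 16.69 × 2.0530²/(4π²) = 1.782 m.

1.782 m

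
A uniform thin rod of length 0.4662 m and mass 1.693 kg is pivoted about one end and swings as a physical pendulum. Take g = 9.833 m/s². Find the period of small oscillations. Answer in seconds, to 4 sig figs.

1.117 s

For a physical pendulum T = 2π√(I/(mgd)), with d = 0.23310 m from pivot to centre of mass.
I_cm = mL²/12 = 1.693 × 0.4662²/12 = 0.030663 kg·m²; I = I_cm + md² = 0.030663 + 1.693 × 0.23310² = 0.12265 kg·m².
T = 2π√(0.12265/(1.693 × 9.833 × 0.23310)) = 1.117 s.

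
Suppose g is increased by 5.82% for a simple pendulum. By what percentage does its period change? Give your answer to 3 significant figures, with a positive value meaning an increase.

T ∝ 1/√g, so T'/T = 1/√(1.058) = 0.9721.
Percentage change in T = (0.9721 − 1) × 100% = -2.79%.

-2.79%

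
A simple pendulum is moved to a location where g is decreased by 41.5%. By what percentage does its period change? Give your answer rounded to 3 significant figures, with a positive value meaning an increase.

T ∝ 1/√g, so T'/T = 1/√(0.5850) = 1.307.
Percentage change in T = (1.307 − 1) × 100% = 30.7%.

30.7%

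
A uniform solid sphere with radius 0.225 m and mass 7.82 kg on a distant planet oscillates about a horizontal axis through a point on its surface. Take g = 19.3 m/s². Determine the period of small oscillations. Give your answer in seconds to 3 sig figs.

I_cm = (2/5)mr² = 0.1584 kg·m². The pivot is at distance d = 0.225 m from the centre of mass.
By the parallel-axis theorem, I = I_cm + md² = 0.1584 + 0.3959 = 0.5542 kg·m².
T = 2π√(I/(mgd)) = 2π√(0.5542/(7.82 × 19.3 × 0.225)) = 0.803 s.

0.803 s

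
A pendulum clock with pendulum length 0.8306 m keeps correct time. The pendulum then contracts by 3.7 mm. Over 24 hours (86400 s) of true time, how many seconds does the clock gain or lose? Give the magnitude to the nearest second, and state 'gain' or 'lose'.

T ∝ √L, so T'/T = √(0.82690/0.8306) = 0.997770.
In 86400 s of true time the clock registers 86400/0.997770 = 86593.1 s, so it gains 193 s.

gain 193 s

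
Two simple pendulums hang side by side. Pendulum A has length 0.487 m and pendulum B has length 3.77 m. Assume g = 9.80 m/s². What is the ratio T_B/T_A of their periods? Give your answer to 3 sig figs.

T ∝ √L, so T_B/T_A = √(L_B/L_A) = √(3.77/0.487) = 2.78.

2.78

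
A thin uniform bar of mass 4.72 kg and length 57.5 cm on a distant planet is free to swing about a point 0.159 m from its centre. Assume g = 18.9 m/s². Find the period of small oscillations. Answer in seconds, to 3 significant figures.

For a physical pendulum T = 2π√(I/(mgd)), with d = 0.1590 m from pivot to centre of mass.
I_cm = mL²/12 = 4.72 × 0.575²/12 = 0.1300 kg·m²; I = I_cm + md² = 0.1300 + 4.72 × 0.1590² = 0.2494 kg·m².
T = 2π√(0.2494/(4.72 × 18.9 × 0.1590)) = 0.833 s.

0.833 s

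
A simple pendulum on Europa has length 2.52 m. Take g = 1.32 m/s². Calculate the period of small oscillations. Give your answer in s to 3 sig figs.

8.68 s

T = 2π√(L/g) = 2π√(2.52/1.32) = 2π × 1.382 = 8.68 s.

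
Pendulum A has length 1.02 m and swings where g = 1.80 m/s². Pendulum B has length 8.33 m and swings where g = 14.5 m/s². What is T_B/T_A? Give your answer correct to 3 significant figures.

T = 2π√(L/g), so T_B/T_A = √((L_B/g_B)/(L_A/g_A)) = √((8.33/14.5)/(1.02/1.80)) = 1.01.

1.01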